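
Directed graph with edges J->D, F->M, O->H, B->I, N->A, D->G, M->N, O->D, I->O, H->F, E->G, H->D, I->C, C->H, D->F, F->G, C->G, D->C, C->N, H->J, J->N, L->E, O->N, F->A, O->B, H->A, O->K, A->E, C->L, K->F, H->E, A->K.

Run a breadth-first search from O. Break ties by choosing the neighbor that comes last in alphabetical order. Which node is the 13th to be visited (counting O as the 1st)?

Visit O; enqueue N, K, H, D, B → queue [N, K, H, D, B]
Visit N; enqueue A → queue [K, H, D, B, A]
Visit K; enqueue F → queue [H, D, B, A, F]
Visit H; enqueue J, E → queue [D, B, A, F, J, E]
Visit D; enqueue G, C → queue [B, A, F, J, E, G, C]
Visit B; enqueue I → queue [A, F, J, E, G, C, I]
Visit A → queue [F, J, E, G, C, I]
Visit F; enqueue M → queue [J, E, G, C, I, M]
Visit J → queue [E, G, C, I, M]
Visit E → queue [G, C, I, M]
Visit G → queue [C, I, M]
Visit C; enqueue L → queue [I, M, L]
Visit I → queue [M, L]
Visit M → queue [L]
Visit L → queue []

Visit order: O, N, K, H, D, B, A, F, J, E, G, C, I, M, L

I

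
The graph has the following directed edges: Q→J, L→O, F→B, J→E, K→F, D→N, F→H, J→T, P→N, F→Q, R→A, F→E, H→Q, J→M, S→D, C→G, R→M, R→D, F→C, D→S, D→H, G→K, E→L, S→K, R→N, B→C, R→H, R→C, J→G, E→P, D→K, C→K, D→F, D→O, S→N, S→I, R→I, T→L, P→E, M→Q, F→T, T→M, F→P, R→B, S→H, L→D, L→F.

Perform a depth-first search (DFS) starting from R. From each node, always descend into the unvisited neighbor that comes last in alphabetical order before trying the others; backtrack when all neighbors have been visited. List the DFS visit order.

Visit R
R → N
R → M
M → Q
Q → J
J → T
T → L
L → O
L → F
F → P
P → E
F → H
F → C
C → K
C → G
F → B
L → D
D → S
S → I
R → A

R, N, M, Q, J, T, L, O, F, P, E, H, C, K, G, B, D, S, I, A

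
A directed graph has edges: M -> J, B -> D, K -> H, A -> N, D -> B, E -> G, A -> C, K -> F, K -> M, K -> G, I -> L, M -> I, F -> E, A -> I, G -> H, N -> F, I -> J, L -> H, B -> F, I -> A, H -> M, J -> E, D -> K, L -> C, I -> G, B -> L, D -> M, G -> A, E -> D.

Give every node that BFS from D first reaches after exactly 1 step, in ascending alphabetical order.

B, K, M

Level 0: D
Level 1: B, K, M
Level 2: F, G, H, I, J, L
Level 3: A, C, E
Level 4: N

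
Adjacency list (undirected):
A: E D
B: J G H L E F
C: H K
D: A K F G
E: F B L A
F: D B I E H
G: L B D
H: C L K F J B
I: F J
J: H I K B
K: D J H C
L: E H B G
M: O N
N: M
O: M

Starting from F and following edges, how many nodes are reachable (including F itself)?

12

BFS from F visits: F, D, B, I, E, H, A, K, G, J, L, C
Reachable nodes: 12 of 15 total.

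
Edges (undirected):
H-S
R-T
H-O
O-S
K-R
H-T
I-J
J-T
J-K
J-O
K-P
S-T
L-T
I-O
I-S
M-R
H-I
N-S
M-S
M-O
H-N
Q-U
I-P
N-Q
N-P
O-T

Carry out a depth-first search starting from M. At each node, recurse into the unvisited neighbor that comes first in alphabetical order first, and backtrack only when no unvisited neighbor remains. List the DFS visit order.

M -> O -> H -> I -> J -> K -> P -> N -> Q -> U -> S -> T -> L -> R

Visit M
M → O
O → H
H → I
I → J
J → K
K → P
P → N
N → Q
Q → U
N → S
S → T
T → L
T → R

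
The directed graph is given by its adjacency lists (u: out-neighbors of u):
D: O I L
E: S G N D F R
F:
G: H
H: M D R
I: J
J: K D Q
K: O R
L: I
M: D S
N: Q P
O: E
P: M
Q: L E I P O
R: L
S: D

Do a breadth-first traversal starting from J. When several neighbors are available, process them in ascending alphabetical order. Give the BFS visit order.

Visit J; enqueue D, K, Q → queue [D, K, Q]
Visit D; enqueue I, L, O → queue [K, Q, I, L, O]
Visit K; enqueue R → queue [Q, I, L, O, R]
Visit Q; enqueue E, P → queue [I, L, O, R, E, P]
Visit I → queue [L, O, R, E, P]
Visit L → queue [O, R, E, P]
Visit O → queue [R, E, P]
Visit R → queue [E, P]
Visit E; enqueue F, G, N, S → queue [P, F, G, N, S]
Visit P; enqueue M → queue [F, G, N, S, M]
Visit F → queue [G, N, S, M]
Visit G; enqueue H → queue [N, S, M, H]
Visit N → queue [S, M, H]
Visit S → queue [M, H]
Visit M → queue [H]
Visit H → queue []

J, D, K, Q, I, L, O, R, E, P, F, G, N, S, M, H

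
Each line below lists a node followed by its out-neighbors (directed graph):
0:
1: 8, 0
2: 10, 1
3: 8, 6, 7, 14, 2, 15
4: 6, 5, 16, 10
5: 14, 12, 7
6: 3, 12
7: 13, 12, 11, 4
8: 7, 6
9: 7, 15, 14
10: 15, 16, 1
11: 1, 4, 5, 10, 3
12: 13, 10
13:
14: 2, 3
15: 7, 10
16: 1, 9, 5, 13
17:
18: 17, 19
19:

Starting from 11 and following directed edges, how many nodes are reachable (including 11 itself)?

17

BFS from 11 visits: 11, 10, 5, 4, 3, 1, 16, 15, 14, 12, 7, 6, 8, 2, 0, 13, 9
Reachable nodes: 17 of 20 total.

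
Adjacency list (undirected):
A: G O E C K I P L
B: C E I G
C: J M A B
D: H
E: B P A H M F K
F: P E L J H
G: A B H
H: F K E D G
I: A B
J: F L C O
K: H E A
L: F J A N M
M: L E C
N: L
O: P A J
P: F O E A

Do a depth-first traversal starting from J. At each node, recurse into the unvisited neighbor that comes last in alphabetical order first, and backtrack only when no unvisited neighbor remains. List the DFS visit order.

Visit J
J → O
O → P
P → F
F → L
L → N
L → M
M → E
E → K
K → H
H → G
G → B
B → I
I → A
A → C
H → D

J → O → P → F → L → N → M → E → K → H → G → B → I → A → C → D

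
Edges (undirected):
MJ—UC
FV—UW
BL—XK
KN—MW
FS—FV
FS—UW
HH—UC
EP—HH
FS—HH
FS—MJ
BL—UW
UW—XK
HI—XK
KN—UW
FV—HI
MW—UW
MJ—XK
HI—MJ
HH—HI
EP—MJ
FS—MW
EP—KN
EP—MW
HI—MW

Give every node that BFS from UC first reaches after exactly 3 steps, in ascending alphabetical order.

Level 0: UC
Level 1: HH, MJ
Level 2: EP, FS, HI, XK
Level 3: BL, FV, KN, MW, UW

BL, FV, KN, MW, UW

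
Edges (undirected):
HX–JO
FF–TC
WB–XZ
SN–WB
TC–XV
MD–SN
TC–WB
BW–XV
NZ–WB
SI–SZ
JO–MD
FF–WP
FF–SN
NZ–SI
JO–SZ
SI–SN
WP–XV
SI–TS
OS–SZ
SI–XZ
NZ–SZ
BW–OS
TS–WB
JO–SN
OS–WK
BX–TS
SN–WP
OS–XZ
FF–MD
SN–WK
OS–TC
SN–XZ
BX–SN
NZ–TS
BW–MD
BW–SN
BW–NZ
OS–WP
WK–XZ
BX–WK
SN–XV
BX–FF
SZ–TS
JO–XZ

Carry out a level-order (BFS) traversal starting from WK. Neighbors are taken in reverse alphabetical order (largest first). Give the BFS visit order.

WK -> XZ -> SN -> OS -> BX -> WB -> SI -> JO -> XV -> WP -> MD -> FF -> BW -> TC -> SZ -> TS -> NZ -> HX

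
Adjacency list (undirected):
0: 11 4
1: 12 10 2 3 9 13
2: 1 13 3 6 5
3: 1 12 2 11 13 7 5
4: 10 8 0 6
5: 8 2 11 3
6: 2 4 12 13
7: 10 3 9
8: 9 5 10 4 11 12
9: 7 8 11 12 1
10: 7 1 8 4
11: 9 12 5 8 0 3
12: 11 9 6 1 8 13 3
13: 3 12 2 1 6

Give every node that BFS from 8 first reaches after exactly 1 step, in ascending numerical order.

4, 5, 9, 10, 11, 12

Level 0: 8
Level 1: 4, 5, 9, 10, 11, 12
Level 2: 0, 1, 2, 3, 6, 7, 13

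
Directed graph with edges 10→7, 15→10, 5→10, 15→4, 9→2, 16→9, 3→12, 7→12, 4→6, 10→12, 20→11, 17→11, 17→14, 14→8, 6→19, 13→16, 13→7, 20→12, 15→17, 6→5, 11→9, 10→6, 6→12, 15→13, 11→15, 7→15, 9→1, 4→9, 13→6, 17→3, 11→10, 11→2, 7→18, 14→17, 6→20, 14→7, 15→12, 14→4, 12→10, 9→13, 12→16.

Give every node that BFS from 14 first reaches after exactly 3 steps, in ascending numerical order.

1, 2, 5, 10, 13, 16, 19, 20

Level 0: 14
Level 1: 4, 7, 8, 17
Level 2: 3, 6, 9, 11, 12, 15, 18
Level 3: 1, 2, 5, 10, 13, 16, 19, 20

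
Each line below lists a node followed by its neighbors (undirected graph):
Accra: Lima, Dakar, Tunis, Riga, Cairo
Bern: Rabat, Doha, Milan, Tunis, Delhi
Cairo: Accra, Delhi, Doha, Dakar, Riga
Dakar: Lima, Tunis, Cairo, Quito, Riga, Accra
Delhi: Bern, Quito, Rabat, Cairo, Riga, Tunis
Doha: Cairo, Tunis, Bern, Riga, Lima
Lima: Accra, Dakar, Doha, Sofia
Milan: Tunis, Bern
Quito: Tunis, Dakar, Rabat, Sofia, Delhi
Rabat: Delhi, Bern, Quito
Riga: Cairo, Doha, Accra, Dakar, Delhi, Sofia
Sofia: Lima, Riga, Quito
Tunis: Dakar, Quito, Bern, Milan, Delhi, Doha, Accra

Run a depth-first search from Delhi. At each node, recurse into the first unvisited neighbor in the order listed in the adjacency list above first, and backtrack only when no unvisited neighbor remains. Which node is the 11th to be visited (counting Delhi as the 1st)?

Visit Delhi
Delhi → Bern
Bern → Rabat
Rabat → Quito
Quito → Tunis
Tunis → Dakar
Dakar → Lima
Lima → Accra
Accra → Riga
Riga → Cairo
Cairo → Doha
Riga → Sofia
Tunis → Milan

Visit order: Delhi, Bern, Rabat, Quito, Tunis, Dakar, Lima, Accra, Riga, Cairo, Doha, Sofia, Milan

Doha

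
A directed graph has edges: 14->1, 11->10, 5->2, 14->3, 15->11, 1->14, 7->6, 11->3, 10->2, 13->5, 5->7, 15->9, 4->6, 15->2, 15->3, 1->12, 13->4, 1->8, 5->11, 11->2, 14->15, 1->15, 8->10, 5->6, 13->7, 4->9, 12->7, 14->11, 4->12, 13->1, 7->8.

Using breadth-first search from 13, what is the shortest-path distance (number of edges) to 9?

Level 0: 13
Level 1: 1, 4, 5, 7
Level 2: 2, 6, 8, 9, 11, 12, 14, 15
Level 3: 3, 10
9 first appears at level 2.

2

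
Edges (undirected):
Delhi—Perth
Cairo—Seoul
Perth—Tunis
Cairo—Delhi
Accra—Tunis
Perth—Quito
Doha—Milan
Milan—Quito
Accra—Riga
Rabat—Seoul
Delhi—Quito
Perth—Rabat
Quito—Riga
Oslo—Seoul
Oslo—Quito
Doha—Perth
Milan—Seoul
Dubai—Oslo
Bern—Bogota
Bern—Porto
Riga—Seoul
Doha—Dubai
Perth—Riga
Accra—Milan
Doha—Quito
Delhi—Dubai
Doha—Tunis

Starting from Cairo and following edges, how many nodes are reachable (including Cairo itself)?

13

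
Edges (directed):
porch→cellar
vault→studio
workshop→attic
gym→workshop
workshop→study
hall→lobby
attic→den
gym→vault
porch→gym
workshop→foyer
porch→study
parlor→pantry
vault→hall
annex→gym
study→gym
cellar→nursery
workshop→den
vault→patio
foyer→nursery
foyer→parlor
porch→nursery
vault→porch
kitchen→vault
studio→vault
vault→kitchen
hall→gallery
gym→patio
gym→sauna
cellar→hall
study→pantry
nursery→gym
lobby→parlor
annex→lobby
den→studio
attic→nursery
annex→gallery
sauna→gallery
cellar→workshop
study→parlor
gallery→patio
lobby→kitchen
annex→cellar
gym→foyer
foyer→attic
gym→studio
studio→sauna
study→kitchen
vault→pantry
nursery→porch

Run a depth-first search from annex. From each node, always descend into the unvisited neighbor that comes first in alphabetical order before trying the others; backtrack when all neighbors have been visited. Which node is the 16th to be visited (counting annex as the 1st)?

Visit annex
annex → cellar
cellar → hall
hall → gallery
gallery → patio
hall → lobby
lobby → kitchen
kitchen → vault
vault → pantry
vault → porch
porch → gym
gym → foyer
foyer → attic
attic → den
den → studio
studio → sauna
attic → nursery
foyer → parlor
gym → workshop
workshop → study

Visit order: annex, cellar, hall, gallery, patio, lobby, kitchen, vault, pantry, porch, gym, foyer, attic, den, studio, sauna, nursery, parlor, workshop, study

sauna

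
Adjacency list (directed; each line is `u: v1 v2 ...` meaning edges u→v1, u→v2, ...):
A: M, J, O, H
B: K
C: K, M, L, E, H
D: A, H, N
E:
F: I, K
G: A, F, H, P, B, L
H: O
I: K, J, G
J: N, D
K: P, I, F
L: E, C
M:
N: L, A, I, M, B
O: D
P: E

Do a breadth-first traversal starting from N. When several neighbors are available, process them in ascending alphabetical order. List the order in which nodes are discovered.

N -> A -> B -> I -> L -> M -> H -> J -> O -> K -> G -> C -> E -> D -> F -> P

Visit N; enqueue A, B, I, L, M → queue [A, B, I, L, M]
Visit A; enqueue H, J, O → queue [B, I, L, M, H, J, O]
Visit B; enqueue K → queue [I, L, M, H, J, O, K]
Visit I; enqueue G → queue [L, M, H, J, O, K, G]
Visit L; enqueue C, E → queue [M, H, J, O, K, G, C, E]
Visit M → queue [H, J, O, K, G, C, E]
Visit H → queue [J, O, K, G, C, E]
Visit J; enqueue D → queue [O, K, G, C, E, D]
Visit O → queue [K, G, C, E, D]
Visit K; enqueue F, P → queue [G, C, E, D, F, P]
Visit G → queue [C, E, D, F, P]
Visit C → queue [E, D, F, P]
Visit E → queue [D, F, P]
Visit D → queue [F, P]
Visit F → queue [P]
Visit P → queue []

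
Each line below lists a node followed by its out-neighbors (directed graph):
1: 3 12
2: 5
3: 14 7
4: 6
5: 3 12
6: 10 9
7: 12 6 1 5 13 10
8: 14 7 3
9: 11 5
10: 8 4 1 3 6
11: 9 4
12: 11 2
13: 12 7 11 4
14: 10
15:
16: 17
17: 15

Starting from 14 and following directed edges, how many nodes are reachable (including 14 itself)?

BFS from 14 visits: 14, 10, 1, 3, 4, 6, 8, 12, 7, 9, 2, 11, 5, 13
Reachable nodes: 14 of 17 total.

14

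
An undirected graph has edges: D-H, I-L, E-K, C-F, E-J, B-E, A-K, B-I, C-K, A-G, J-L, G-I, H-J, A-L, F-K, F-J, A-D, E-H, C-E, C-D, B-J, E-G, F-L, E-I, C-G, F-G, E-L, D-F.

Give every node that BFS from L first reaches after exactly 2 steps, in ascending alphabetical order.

B, C, D, G, H, K

Level 0: L
Level 1: A, E, F, I, J
Level 2: B, C, D, G, H, K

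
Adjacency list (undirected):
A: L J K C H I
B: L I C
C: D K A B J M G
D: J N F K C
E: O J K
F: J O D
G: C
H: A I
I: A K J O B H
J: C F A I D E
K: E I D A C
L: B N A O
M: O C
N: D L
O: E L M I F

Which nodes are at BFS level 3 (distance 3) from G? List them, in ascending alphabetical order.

E, F, H, I, L, N, O

Level 0: G
Level 1: C
Level 2: A, B, D, J, K, M
Level 3: E, F, H, I, L, N, O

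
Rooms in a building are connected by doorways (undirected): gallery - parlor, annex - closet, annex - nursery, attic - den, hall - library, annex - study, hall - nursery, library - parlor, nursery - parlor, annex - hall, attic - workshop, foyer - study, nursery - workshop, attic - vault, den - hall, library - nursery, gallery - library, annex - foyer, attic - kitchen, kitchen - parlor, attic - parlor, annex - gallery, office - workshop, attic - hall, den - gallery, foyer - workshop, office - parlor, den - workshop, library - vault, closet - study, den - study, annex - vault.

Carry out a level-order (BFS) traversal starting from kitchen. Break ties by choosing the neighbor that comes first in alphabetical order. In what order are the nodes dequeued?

Visit kitchen; enqueue attic, parlor → queue [attic, parlor]
Visit attic; enqueue den, hall, vault, workshop → queue [parlor, den, hall, vault, workshop]
Visit parlor; enqueue gallery, library, nursery, office → queue [den, hall, vault, workshop, gallery, library, nursery, office]
Visit den; enqueue study → queue [hall, vault, workshop, gallery, library, nursery, office, study]
Visit hall; enqueue annex → queue [vault, workshop, gallery, library, nursery, office, study, annex]
Visit vault → queue [workshop, gallery, library, nursery, office, study, annex]
Visit workshop; enqueue foyer → queue [gallery, library, nursery, office, study, annex, foyer]
Visit gallery → queue [library, nursery, office, study, annex, foyer]
Visit library → queue [nursery, office, study, annex, foyer]
Visit nursery → queue [office, study, annex, foyer]
Visit office → queue [study, annex, foyer]
Visit study; enqueue closet → queue [annex, foyer, closet]
Visit annex → queue [foyer, closet]
Visit foyer → queue [closet]
Visit closet → queue []

kitchen, attic, parlor, den, hall, vault, workshop, gallery, library, nursery, office, study, annex, foyer, closet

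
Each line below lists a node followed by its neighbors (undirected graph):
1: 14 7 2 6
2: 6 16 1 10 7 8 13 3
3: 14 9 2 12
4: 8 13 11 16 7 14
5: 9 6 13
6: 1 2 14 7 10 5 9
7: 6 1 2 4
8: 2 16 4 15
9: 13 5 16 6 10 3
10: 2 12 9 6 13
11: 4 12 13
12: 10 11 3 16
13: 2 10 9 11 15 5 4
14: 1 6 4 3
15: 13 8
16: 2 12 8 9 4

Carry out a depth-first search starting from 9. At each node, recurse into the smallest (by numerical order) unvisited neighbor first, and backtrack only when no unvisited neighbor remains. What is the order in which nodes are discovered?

9, 3, 2, 1, 6, 5, 13, 4, 7, 8, 15, 16, 12, 10, 11, 14

Visit 9
9 → 3
3 → 2
2 → 1
1 → 6
6 → 5
5 → 13
13 → 4
4 → 7
4 → 8
8 → 15
8 → 16
16 → 12
12 → 10
12 → 11
4 → 14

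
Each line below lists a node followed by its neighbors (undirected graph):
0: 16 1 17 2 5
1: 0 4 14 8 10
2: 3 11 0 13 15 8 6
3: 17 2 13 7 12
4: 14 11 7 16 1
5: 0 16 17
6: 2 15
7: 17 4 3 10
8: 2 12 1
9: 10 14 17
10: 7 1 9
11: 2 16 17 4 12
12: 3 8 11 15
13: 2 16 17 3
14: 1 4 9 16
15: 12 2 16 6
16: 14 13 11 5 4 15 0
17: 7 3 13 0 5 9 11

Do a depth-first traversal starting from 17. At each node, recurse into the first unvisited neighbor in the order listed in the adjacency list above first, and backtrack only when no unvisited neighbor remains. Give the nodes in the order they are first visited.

17 7 4 14 1 0 16 13 2 3 12 8 11 15 6 5 10 9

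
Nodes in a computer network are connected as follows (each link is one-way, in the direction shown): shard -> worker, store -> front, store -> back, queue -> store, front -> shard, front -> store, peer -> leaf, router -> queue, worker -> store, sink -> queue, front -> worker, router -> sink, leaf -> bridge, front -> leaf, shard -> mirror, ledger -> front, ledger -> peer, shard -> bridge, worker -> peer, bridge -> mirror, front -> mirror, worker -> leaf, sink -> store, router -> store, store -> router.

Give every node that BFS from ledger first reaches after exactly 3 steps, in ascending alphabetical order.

back, bridge, router

Level 0: ledger
Level 1: front, peer
Level 2: leaf, mirror, shard, store, worker
Level 3: back, bridge, router
Level 4: queue, sink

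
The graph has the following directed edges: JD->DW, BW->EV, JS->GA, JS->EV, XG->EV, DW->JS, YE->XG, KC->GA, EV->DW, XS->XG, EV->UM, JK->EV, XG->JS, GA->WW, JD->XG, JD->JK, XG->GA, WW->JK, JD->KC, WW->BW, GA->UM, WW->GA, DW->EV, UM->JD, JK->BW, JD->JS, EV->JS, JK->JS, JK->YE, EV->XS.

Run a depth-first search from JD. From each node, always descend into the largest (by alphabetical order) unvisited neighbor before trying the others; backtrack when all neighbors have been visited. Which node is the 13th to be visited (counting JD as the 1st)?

Visit JD
JD → XG
XG → JS
JS → GA
GA → WW
WW → JK
JK → YE
JK → EV
EV → XS
EV → UM
EV → DW
JK → BW
JD → KC

Visit order: JD, XG, JS, GA, WW, JK, YE, EV, XS, UM, DW, BW, KC

KC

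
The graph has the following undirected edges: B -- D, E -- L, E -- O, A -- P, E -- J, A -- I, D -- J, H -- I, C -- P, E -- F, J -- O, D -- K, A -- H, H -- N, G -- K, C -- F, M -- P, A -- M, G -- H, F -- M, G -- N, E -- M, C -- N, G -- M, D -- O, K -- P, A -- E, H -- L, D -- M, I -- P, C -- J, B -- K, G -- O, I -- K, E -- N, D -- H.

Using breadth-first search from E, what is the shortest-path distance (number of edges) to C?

2

Level 0: E
Level 1: A, F, J, L, M, N, O
Level 2: C, D, G, H, I, P
Level 3: B, K
C first appears at level 2.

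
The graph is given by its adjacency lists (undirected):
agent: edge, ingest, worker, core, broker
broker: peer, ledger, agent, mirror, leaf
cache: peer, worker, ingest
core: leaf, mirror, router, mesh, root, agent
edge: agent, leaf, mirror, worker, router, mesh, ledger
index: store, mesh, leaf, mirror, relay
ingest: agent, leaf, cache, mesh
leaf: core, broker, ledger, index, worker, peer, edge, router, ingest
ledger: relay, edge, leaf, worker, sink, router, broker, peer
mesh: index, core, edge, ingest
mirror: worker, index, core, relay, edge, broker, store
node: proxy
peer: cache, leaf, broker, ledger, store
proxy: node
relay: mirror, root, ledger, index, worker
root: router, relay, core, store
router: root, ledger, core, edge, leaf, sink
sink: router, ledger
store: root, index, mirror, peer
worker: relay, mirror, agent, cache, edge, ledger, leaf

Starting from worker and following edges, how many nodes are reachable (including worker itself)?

18

BFS from worker visits: worker, agent, cache, edge, leaf, ledger, mirror, relay, broker, core, ingest, peer, mesh, router, index, sink, store, root
Reachable nodes: 18 of 20 total.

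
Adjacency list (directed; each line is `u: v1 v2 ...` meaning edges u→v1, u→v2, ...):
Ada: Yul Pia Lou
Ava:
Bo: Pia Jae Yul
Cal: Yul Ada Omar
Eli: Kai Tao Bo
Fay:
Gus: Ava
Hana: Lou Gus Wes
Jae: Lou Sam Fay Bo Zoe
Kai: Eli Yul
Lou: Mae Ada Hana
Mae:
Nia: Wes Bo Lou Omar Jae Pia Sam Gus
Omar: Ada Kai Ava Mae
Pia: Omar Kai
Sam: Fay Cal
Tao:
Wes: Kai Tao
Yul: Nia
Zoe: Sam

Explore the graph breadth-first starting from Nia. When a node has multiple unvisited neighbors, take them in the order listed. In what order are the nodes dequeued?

Visit Nia; enqueue Wes, Bo, Lou, Omar, Jae, Pia, Sam, Gus → queue [Wes, Bo, Lou, Omar, Jae, Pia, Sam, Gus]
Visit Wes; enqueue Kai, Tao → queue [Bo, Lou, Omar, Jae, Pia, Sam, Gus, Kai, Tao]
Visit Bo; enqueue Yul → queue [Lou, Omar, Jae, Pia, Sam, Gus, Kai, Tao, Yul]
Visit Lou; enqueue Mae, Ada, Hana → queue [Omar, Jae, Pia, Sam, Gus, Kai, Tao, Yul, Mae, Ada, Hana]
Visit Omar; enqueue Ava → queue [Jae, Pia, Sam, Gus, Kai, Tao, Yul, Mae, Ada, Hana, Ava]
Visit Jae; enqueue Fay, Zoe → queue [Pia, Sam, Gus, Kai, Tao, Yul, Mae, Ada, Hana, Ava, Fay, Zoe]
Visit Pia → queue [Sam, Gus, Kai, Tao, Yul, Mae, Ada, Hana, Ava, Fay, Zoe]
Visit Sam; enqueue Cal → queue [Gus, Kai, Tao, Yul, Mae, Ada, Hana, Ava, Fay, Zoe, Cal]
Visit Gus → queue [Kai, Tao, Yul, Mae, Ada, Hana, Ava, Fay, Zoe, Cal]
Visit Kai; enqueue Eli → queue [Tao, Yul, Mae, Ada, Hana, Ava, Fay, Zoe, Cal, Eli]
Visit Tao → queue [Yul, Mae, Ada, Hana, Ava, Fay, Zoe, Cal, Eli]
Visit Yul → queue [Mae, Ada, Hana, Ava, Fay, Zoe, Cal, Eli]
Visit Mae → queue [Ada, Hana, Ava, Fay, Zoe, Cal, Eli]
Visit Ada → queue [Hana, Ava, Fay, Zoe, Cal, Eli]
Visit Hana → queue [Ava, Fay, Zoe, Cal, Eli]
Visit Ava → queue [Fay, Zoe, Cal, Eli]
Visit Fay → queue [Zoe, Cal, Eli]
Visit Zoe → queue [Cal, Eli]
Visit Cal → queue [Eli]
Visit Eli → queue []

Nia → Wes → Bo → Lou → Omar → Jae → Pia → Sam → Gus → Kai → Tao → Yul → Mae → Ada → Hana → Ava → Fay → Zoe → Cal → Eli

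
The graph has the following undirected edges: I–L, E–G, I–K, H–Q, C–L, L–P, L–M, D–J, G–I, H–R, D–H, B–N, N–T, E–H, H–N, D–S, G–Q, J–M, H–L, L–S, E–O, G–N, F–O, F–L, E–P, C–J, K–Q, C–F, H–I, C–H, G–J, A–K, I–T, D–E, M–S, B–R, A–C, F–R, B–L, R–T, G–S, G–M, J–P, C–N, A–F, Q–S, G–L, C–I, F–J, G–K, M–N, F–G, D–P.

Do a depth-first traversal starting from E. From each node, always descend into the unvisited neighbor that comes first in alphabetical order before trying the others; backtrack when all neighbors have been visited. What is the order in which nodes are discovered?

E D H C A F G I K Q S L B N M J P T R O

Visit E
E → D
D → H
H → C
C → A
A → F
F → G
G → I
I → K
K → Q
Q → S
S → L
L → B
B → N
N → M
M → J
J → P
N → T
T → R
F → O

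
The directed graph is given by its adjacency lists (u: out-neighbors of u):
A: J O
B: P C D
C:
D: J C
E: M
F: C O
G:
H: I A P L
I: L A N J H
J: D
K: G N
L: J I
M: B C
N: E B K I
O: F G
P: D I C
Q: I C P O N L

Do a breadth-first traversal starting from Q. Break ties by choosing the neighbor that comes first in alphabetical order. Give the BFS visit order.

Q → C → I → L → N → O → P → A → H → J → B → E → K → F → G → D → M

Visit Q; enqueue C, I, L, N, O, P → queue [C, I, L, N, O, P]
Visit C → queue [I, L, N, O, P]
Visit I; enqueue A, H, J → queue [L, N, O, P, A, H, J]
Visit L → queue [N, O, P, A, H, J]
Visit N; enqueue B, E, K → queue [O, P, A, H, J, B, E, K]
Visit O; enqueue F, G → queue [P, A, H, J, B, E, K, F, G]
Visit P; enqueue D → queue [A, H, J, B, E, K, F, G, D]
Visit A → queue [H, J, B, E, K, F, G, D]
Visit H → queue [J, B, E, K, F, G, D]
Visit J → queue [B, E, K, F, G, D]
Visit B → queue [E, K, F, G, D]
Visit E; enqueue M → queue [K, F, G, D, M]
Visit K → queue [F, G, D, M]
Visit F → queue [G, D, M]
Visit G → queue [D, M]
Visit D → queue [M]
Visit M → queue []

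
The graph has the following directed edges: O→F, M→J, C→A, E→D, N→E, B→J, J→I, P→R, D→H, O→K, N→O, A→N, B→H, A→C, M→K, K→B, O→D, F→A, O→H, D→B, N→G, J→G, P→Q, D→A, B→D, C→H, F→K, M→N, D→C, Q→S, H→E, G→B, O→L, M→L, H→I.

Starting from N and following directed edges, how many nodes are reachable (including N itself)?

14

BFS from N visits: N, E, G, O, D, B, F, H, K, L, A, C, J, I
Reachable nodes: 14 of 19 total.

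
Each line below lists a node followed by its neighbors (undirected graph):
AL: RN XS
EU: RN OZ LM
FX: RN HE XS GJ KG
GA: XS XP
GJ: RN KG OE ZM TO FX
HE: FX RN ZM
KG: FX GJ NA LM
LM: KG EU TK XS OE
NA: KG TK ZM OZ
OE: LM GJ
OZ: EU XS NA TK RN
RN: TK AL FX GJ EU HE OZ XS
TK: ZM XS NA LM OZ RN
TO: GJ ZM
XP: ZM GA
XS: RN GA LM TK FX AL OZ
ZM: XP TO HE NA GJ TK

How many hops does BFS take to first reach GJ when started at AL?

Level 0: AL
Level 1: RN, XS
Level 2: EU, FX, GA, GJ, HE, LM, OZ, TK
Level 3: KG, NA, OE, TO, XP, ZM
GJ first appears at level 2.

2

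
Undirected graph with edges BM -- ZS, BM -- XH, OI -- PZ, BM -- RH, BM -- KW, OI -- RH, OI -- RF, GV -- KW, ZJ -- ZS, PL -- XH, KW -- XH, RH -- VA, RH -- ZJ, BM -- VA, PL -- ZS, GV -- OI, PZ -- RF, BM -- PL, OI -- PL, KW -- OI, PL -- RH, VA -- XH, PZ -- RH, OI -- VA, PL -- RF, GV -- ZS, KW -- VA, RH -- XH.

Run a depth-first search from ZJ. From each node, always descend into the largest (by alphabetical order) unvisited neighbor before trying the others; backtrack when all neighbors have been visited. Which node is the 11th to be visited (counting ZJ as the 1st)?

GV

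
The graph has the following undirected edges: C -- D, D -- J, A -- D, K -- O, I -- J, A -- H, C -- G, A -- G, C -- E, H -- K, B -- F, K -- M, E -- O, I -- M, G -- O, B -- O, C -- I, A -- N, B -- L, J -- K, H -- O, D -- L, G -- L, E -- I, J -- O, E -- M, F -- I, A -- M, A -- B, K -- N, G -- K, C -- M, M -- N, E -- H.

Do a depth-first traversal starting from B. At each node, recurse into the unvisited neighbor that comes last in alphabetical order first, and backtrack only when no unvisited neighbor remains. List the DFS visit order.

B O K N M I J D L G C E H A F

Visit B
B → O
O → K
K → N
N → M
M → I
I → J
J → D
D → L
L → G
G → C
C → E
E → H
H → A
I → F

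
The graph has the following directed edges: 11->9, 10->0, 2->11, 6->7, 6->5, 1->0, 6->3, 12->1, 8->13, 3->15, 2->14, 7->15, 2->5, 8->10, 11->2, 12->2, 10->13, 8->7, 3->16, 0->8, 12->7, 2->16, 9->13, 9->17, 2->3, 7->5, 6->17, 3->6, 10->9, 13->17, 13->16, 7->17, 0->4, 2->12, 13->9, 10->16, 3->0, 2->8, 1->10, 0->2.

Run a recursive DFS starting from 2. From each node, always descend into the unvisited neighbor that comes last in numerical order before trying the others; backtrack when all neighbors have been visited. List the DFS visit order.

Visit 2
2 → 16
2 → 14
2 → 12
12 → 7
7 → 17
7 → 15
7 → 5
12 → 1
1 → 10
10 → 13
13 → 9
10 → 0
0 → 8
0 → 4
2 → 11
2 → 3
3 → 6

2 -> 16 -> 14 -> 12 -> 7 -> 17 -> 15 -> 5 -> 1 -> 10 -> 13 -> 9 -> 0 -> 8 -> 4 -> 11 -> 3 -> 6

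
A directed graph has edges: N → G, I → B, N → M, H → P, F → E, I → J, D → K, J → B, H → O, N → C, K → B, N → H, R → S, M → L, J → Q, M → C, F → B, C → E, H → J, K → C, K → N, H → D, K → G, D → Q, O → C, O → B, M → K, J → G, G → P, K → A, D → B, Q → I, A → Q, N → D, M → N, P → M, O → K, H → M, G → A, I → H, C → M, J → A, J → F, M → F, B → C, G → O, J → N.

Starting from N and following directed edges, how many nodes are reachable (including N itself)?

17

BFS from N visits: N, M, H, G, D, C, L, K, F, P, O, J, A, Q, B, E, I
Reachable nodes: 17 of 19 total.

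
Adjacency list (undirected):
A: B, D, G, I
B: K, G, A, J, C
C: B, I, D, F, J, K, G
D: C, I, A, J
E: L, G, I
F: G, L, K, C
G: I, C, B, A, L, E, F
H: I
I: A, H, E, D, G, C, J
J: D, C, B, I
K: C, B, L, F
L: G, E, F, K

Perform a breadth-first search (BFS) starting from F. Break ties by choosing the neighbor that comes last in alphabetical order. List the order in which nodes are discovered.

Visit F; enqueue L, K, G, C → queue [L, K, G, C]
Visit L; enqueue E → queue [K, G, C, E]
Visit K; enqueue B → queue [G, C, E, B]
Visit G; enqueue I, A → queue [C, E, B, I, A]
Visit C; enqueue J, D → queue [E, B, I, A, J, D]
Visit E → queue [B, I, A, J, D]
Visit B → queue [I, A, J, D]
Visit I; enqueue H → queue [A, J, D, H]
Visit A → queue [J, D, H]
Visit J → queue [D, H]
Visit D → queue [H]
Visit H → queue []

F → L → K → G → C → E → B → I → A → J → D → H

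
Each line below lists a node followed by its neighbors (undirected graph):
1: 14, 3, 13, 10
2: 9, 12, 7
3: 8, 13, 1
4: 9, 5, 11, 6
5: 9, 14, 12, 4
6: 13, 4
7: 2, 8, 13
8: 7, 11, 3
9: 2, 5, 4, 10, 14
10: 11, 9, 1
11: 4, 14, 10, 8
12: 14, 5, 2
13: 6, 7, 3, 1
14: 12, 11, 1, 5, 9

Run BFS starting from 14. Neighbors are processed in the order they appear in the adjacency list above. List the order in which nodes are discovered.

Visit 14; enqueue 12, 11, 1, 5, 9 → queue [12, 11, 1, 5, 9]
Visit 12; enqueue 2 → queue [11, 1, 5, 9, 2]
Visit 11; enqueue 4, 10, 8 → queue [1, 5, 9, 2, 4, 10, 8]
Visit 1; enqueue 3, 13 → queue [5, 9, 2, 4, 10, 8, 3, 13]
Visit 5 → queue [9, 2, 4, 10, 8, 3, 13]
Visit 9 → queue [2, 4, 10, 8, 3, 13]
Visit 2; enqueue 7 → queue [4, 10, 8, 3, 13, 7]
Visit 4; enqueue 6 → queue [10, 8, 3, 13, 7, 6]
Visit 10 → queue [8, 3, 13, 7, 6]
Visit 8 → queue [3, 13, 7, 6]
Visit 3 → queue [13, 7, 6]
Visit 13 → queue [7, 6]
Visit 7 → queue [6]
Visit 6 → queue []

14 → 12 → 11 → 1 → 5 → 9 → 2 → 4 → 10 → 8 → 3 → 13 → 7 → 6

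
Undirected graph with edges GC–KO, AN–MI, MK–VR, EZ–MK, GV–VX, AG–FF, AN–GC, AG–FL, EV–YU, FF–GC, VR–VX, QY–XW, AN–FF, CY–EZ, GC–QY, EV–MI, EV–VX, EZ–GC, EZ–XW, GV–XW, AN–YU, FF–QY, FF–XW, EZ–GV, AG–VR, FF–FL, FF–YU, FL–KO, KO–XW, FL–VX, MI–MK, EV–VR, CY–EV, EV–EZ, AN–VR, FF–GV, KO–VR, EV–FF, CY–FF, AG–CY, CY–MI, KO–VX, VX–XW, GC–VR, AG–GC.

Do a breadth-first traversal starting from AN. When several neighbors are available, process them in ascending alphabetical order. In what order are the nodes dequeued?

Visit AN; enqueue FF, GC, MI, VR, YU → queue [FF, GC, MI, VR, YU]
Visit FF; enqueue AG, CY, EV, FL, GV, QY, XW → queue [GC, MI, VR, YU, AG, CY, EV, FL, GV, QY, XW]
Visit GC; enqueue EZ, KO → queue [MI, VR, YU, AG, CY, EV, FL, GV, QY, XW, EZ, KO]
Visit MI; enqueue MK → queue [VR, YU, AG, CY, EV, FL, GV, QY, XW, EZ, KO, MK]
Visit VR; enqueue VX → queue [YU, AG, CY, EV, FL, GV, QY, XW, EZ, KO, MK, VX]
Visit YU → queue [AG, CY, EV, FL, GV, QY, XW, EZ, KO, MK, VX]
Visit AG → queue [CY, EV, FL, GV, QY, XW, EZ, KO, MK, VX]
Visit CY → queue [EV, FL, GV, QY, XW, EZ, KO, MK, VX]
Visit EV → queue [FL, GV, QY, XW, EZ, KO, MK, VX]
Visit FL → queue [GV, QY, XW, EZ, KO, MK, VX]
Visit GV → queue [QY, XW, EZ, KO, MK, VX]
Visit QY → queue [XW, EZ, KO, MK, VX]
Visit XW → queue [EZ, KO, MK, VX]
Visit EZ → queue [KO, MK, VX]
Visit KO → queue [MK, VX]
Visit MK → queue [VX]
Visit VX → queue []

AN FF GC MI VR YU AG CY EV FL GV QY XW EZ KO MK VX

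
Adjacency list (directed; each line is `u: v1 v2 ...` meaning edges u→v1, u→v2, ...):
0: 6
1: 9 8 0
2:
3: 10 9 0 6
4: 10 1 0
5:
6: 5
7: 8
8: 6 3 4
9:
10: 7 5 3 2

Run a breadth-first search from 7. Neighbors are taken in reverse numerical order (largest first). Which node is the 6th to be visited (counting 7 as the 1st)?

Visit 7; enqueue 8 → queue [8]
Visit 8; enqueue 6, 4, 3 → queue [6, 4, 3]
Visit 6; enqueue 5 → queue [4, 3, 5]
Visit 4; enqueue 10, 1, 0 → queue [3, 5, 10, 1, 0]
Visit 3; enqueue 9 → queue [5, 10, 1, 0, 9]
Visit 5 → queue [10, 1, 0, 9]
Visit 10; enqueue 2 → queue [1, 0, 9, 2]
Visit 1 → queue [0, 9, 2]
Visit 0 → queue [9, 2]
Visit 9 → queue [2]
Visit 2 → queue []

Visit order: 7, 8, 6, 4, 3, 5, 10, 1, 0, 9, 2

5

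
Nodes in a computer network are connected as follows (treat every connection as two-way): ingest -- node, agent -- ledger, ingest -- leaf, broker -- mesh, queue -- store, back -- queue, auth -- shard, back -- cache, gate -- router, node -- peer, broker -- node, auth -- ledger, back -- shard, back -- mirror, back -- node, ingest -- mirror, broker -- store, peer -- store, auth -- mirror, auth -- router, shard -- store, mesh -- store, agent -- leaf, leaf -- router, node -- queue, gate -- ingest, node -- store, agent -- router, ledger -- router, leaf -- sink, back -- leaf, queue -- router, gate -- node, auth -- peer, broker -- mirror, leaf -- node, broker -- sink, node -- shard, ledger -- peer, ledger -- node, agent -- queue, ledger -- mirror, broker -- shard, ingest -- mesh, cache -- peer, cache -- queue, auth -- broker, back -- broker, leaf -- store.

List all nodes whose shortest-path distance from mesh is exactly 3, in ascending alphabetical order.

Level 0: mesh
Level 1: broker, ingest, store
Level 2: auth, back, gate, leaf, mirror, node, peer, queue, shard, sink
Level 3: agent, cache, ledger, router

agent, cache, ledger, router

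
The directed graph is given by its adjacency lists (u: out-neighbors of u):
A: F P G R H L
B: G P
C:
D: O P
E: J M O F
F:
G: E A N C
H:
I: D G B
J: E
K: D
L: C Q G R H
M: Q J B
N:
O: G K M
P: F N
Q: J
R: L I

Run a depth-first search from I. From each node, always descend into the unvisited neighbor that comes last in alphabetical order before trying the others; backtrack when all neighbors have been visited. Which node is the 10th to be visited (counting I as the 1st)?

Visit I
I → G
G → N
G → E
E → O
O → M
M → Q
Q → J
M → B
B → P
P → F
O → K
K → D
G → C
G → A
A → R
R → L
L → H

Visit order: I, G, N, E, O, M, Q, J, B, P, F, K, D, C, A, R, L, H

P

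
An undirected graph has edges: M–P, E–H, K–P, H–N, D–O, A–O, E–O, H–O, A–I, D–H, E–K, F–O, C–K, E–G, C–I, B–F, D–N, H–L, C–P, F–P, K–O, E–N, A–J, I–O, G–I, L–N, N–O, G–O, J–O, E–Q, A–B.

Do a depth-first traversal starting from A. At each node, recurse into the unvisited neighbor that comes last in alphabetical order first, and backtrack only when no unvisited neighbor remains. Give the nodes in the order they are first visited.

A, O, N, L, H, E, Q, K, P, M, F, B, C, I, G, D, J

Visit A
A → O
O → N
N → L
L → H
H → E
E → Q
E → K
K → P
P → M
P → F
F → B
P → C
C → I
I → G
H → D
O → J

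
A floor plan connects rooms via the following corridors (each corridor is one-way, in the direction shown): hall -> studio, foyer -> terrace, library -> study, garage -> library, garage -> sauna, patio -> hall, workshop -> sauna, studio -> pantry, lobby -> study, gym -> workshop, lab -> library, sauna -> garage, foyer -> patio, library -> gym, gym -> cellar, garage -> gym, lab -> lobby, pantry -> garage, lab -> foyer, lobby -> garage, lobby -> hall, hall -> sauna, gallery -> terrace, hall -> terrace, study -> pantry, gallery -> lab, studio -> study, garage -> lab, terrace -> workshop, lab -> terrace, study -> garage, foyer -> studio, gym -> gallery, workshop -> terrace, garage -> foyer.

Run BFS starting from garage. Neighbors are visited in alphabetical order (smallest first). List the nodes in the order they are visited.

garage, foyer, gym, lab, library, sauna, patio, studio, terrace, cellar, gallery, workshop, lobby, study, hall, pantry

Visit garage; enqueue foyer, gym, lab, library, sauna → queue [foyer, gym, lab, library, sauna]
Visit foyer; enqueue patio, studio, terrace → queue [gym, lab, library, sauna, patio, studio, terrace]
Visit gym; enqueue cellar, gallery, workshop → queue [lab, library, sauna, patio, studio, terrace, cellar, gallery, workshop]
Visit lab; enqueue lobby → queue [library, sauna, patio, studio, terrace, cellar, gallery, workshop, lobby]
Visit library; enqueue study → queue [sauna, patio, studio, terrace, cellar, gallery, workshop, lobby, study]
Visit sauna → queue [patio, studio, terrace, cellar, gallery, workshop, lobby, study]
Visit patio; enqueue hall → queue [studio, terrace, cellar, gallery, workshop, lobby, study, hall]
Visit studio; enqueue pantry → queue [terrace, cellar, gallery, workshop, lobby, study, hall, pantry]
Visit terrace → queue [cellar, gallery, workshop, lobby, study, hall, pantry]
Visit cellar → queue [gallery, workshop, lobby, study, hall, pantry]
Visit gallery → queue [workshop, lobby, study, hall, pantry]
Visit workshop → queue [lobby, study, hall, pantry]
Visit lobby → queue [study, hall, pantry]
Visit study → queue [hall, pantry]
Visit hall → queue [pantry]
Visit pantry → queue []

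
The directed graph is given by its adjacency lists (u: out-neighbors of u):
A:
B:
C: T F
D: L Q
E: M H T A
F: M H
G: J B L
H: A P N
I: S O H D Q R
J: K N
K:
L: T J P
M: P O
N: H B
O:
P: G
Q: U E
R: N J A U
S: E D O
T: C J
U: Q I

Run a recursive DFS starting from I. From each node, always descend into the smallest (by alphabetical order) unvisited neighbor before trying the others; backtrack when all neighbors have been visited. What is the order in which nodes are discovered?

I → D → L → J → K → N → B → H → A → P → G → T → C → F → M → O → Q → E → U → R → S

Visit I
I → D
D → L
L → J
J → K
J → N
N → B
N → H
H → A
H → P
P → G
L → T
T → C
C → F
F → M
M → O
D → Q
Q → E
Q → U
I → R
I → S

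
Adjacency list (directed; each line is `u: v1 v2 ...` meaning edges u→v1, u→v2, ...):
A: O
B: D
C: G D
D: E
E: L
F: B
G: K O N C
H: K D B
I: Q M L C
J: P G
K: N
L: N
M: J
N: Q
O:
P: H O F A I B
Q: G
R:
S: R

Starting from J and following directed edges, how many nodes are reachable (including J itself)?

BFS from J visits: J, P, G, H, O, F, A, I, B, K, N, C, D, Q, M, L, E
Reachable nodes: 17 of 19 total.

17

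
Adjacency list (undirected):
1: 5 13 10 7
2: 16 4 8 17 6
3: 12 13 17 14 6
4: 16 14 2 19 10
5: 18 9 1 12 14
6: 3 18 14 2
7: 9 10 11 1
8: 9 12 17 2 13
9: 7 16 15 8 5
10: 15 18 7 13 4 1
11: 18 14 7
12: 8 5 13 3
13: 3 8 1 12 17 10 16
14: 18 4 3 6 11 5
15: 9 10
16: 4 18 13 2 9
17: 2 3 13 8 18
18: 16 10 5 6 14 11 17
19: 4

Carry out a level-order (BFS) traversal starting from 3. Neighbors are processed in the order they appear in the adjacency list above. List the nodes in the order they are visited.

Visit 3; enqueue 12, 13, 17, 14, 6 → queue [12, 13, 17, 14, 6]
Visit 12; enqueue 8, 5 → queue [13, 17, 14, 6, 8, 5]
Visit 13; enqueue 1, 10, 16 → queue [17, 14, 6, 8, 5, 1, 10, 16]
Visit 17; enqueue 2, 18 → queue [14, 6, 8, 5, 1, 10, 16, 2, 18]
Visit 14; enqueue 4, 11 → queue [6, 8, 5, 1, 10, 16, 2, 18, 4, 11]
Visit 6 → queue [8, 5, 1, 10, 16, 2, 18, 4, 11]
Visit 8; enqueue 9 → queue [5, 1, 10, 16, 2, 18, 4, 11, 9]
Visit 5 → queue [1, 10, 16, 2, 18, 4, 11, 9]
Visit 1; enqueue 7 → queue [10, 16, 2, 18, 4, 11, 9, 7]
Visit 10; enqueue 15 → queue [16, 2, 18, 4, 11, 9, 7, 15]
Visit 16 → queue [2, 18, 4, 11, 9, 7, 15]
Visit 2 → queue [18, 4, 11, 9, 7, 15]
Visit 18 → queue [4, 11, 9, 7, 15]
Visit 4; enqueue 19 → queue [11, 9, 7, 15, 19]
Visit 11 → queue [9, 7, 15, 19]
Visit 9 → queue [7, 15, 19]
Visit 7 → queue [15, 19]
Visit 15 → queue [19]
Visit 19 → queue []

3, 12, 13, 17, 14, 6, 8, 5, 1, 10, 16, 2, 18, 4, 11, 9, 7, 15, 19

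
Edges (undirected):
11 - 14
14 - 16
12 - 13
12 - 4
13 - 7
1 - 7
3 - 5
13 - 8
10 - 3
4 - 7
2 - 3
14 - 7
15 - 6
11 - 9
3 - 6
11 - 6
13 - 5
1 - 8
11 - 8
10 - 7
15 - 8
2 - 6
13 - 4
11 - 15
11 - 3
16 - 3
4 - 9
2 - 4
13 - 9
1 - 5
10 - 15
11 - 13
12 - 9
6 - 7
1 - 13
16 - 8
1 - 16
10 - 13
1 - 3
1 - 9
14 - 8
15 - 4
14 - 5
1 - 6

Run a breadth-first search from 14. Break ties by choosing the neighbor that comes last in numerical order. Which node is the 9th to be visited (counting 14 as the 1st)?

15

Visit 14; enqueue 16, 11, 8, 7, 5 → queue [16, 11, 8, 7, 5]
Visit 16; enqueue 3, 1 → queue [11, 8, 7, 5, 3, 1]
Visit 11; enqueue 15, 13, 9, 6 → queue [8, 7, 5, 3, 1, 15, 13, 9, 6]
Visit 8 → queue [7, 5, 3, 1, 15, 13, 9, 6]
Visit 7; enqueue 10, 4 → queue [5, 3, 1, 15, 13, 9, 6, 10, 4]
Visit 5 → queue [3, 1, 15, 13, 9, 6, 10, 4]
Visit 3; enqueue 2 → queue [1, 15, 13, 9, 6, 10, 4, 2]
Visit 1 → queue [15, 13, 9, 6, 10, 4, 2]
Visit 15 → queue [13, 9, 6, 10, 4, 2]
Visit 13; enqueue 12 → queue [9, 6, 10, 4, 2, 12]
Visit 9 → queue [6, 10, 4, 2, 12]
Visit 6 → queue [10, 4, 2, 12]
Visit 10 → queue [4, 2, 12]
Visit 4 → queue [2, 12]
Visit 2 → queue [12]
Visit 12 → queue []

Visit order: 14, 16, 11, 8, 7, 5, 3, 1, 15, 13, 9, 6, 10, 4, 2, 12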